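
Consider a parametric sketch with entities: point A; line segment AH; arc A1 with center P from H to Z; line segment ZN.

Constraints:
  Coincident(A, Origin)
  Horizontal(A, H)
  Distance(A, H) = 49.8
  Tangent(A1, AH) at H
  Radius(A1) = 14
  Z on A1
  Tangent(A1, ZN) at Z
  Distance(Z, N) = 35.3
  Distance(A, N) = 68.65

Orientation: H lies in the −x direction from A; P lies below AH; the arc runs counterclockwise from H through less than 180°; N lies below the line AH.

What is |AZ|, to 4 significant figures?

65.45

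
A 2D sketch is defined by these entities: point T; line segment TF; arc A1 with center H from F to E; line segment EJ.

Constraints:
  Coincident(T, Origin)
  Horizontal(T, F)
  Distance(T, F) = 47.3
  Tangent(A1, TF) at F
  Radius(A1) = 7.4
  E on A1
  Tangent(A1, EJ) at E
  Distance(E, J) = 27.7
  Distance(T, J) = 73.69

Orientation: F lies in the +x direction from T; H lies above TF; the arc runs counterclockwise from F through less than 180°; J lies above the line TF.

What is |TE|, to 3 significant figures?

53.6

Checks: |HE| = 7.400 ✓; ∠(HE, EJ) = 90.00° ✓; |EJ| = 27.70 ✓; |TJ| = 73.69 ✓.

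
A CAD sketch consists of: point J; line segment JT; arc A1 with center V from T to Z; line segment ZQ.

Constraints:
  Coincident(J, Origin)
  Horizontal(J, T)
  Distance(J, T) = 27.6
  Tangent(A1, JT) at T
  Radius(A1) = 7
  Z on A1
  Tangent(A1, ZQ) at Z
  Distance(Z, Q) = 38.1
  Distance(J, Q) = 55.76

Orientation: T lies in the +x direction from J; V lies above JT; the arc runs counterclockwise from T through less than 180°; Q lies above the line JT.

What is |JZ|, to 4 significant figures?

35.37

J is at the origin; JT is horizontal with |JT| = 27.6 and T on the +x side, so T = (27.60, 0.000). Since A1 is tangent to JT there, VT ⟂ JT, so V = T + (0, 7) = (27.60, 7.000). Since VZ ⟂ ZQ (tangency), |VQ| = √(7.0² + 38.1²) = 38.74 regardless of where Z sits on A1. So Q lies on both circle(J, 55.76) and circle(V, 38.74); the above-JT intersection is Q = (32.30, 45.45). Z is the foot of the tangent from Q: Z = (34.59, 7.420).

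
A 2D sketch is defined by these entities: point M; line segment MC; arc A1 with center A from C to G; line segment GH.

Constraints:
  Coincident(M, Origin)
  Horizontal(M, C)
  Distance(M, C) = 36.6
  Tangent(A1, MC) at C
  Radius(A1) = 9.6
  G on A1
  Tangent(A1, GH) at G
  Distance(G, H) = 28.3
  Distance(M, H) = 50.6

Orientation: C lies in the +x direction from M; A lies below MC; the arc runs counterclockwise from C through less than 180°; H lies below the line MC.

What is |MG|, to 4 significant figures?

29.39

M is at the origin; MC is horizontal with |MC| = 36.6 and C on the +x side, so C = (36.60, 0.000). The tangent condition forces AC to be normal to MC, so A = C + (0, -9.6) = (36.60, -9.600). Since AG ⟂ GH (tangency), |AH| = √(9.6² + 28.3²) = 29.88 regardless of where G sits on A1. So H lies on both circle(M, 50.6) and circle(A, 29.88); the below-MC intersection is H = (32.07, -39.14). G is the foot of the tangent from H: G = (27.15, -11.27).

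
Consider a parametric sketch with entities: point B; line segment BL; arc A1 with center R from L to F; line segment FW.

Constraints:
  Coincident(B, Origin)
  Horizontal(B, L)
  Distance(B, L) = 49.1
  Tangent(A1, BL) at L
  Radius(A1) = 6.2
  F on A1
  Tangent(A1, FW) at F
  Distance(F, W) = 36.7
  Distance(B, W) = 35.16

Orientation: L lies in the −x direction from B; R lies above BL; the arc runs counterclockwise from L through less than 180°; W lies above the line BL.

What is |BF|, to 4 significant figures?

44.57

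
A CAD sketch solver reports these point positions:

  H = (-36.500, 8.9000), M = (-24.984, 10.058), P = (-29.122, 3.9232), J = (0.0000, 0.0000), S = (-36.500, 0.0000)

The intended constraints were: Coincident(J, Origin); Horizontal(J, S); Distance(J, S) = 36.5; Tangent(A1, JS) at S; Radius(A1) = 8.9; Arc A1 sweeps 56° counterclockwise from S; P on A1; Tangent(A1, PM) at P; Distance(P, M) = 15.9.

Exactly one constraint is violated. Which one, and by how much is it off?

Distance(P, M) = 15.9 — off by 8.50.

J = (0.00, 0.00) ✓; J.y = 0.00, S.y = 0.00 ✓; |JS| = 36.50 ✓; ∠(HS, SJ) = 90.00° ✓; |HS| = 8.900 ✓; bearing(H→P) − bearing(H→S) = 56.00° ✓; |HP| = 8.900 ✓; ∠(HP, PM) = 90.00° ✓; |PM| = 7.400 ✗.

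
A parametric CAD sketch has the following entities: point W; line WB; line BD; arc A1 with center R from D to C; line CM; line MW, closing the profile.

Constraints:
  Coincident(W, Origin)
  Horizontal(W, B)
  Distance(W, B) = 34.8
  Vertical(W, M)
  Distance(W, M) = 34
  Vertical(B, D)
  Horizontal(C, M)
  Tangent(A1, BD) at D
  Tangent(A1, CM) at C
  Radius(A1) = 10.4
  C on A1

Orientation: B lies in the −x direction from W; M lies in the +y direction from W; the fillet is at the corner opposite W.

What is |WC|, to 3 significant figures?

41.8

W is at the origin; W and B share the same y with |WB| = 34.8 and B on the −x side, so B = (-34.8, 0.00). WM is vertical with |WM| = 34.0 and M on the +y side, so M = (0.00, 34.0). The virtual corner opposite W is at (-34.8, 34.0). The tangent condition forces RD to be normal to BD and since A1 is tangent to CM there, RC ⟂ CM, with radius 10.4, so the center R sits 10.4 in from both sides at R = (-24.4, 23.6). That places the tangent points at D = (-34.8, 23.6) on BD and C = (-24.4, 34.0) on CM. Then |WC| = |C − W| = 41.8.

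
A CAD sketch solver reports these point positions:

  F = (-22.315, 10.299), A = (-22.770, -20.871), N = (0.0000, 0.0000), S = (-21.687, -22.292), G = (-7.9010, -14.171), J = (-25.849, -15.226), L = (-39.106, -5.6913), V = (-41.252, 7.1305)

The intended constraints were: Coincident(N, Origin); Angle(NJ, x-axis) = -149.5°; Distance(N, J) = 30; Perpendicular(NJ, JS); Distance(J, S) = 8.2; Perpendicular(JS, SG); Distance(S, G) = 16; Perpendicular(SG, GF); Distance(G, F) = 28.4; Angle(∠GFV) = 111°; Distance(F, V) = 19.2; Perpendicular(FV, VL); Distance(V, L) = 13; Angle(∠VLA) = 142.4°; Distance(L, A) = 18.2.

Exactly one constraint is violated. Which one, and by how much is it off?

Distance(L, A) = 18.2 — off by 4.10.

N = (0.00, 0.00) ✓; NJ at -149.5° ✓; |NJ| = 30.00 ✓; ∠(NJ, JS) = 90.00° ✓; |JS| = 8.201 ✓; ∠(JS, SG) = 90.00° ✓; |SG| = 16.00 ✓; ∠(SG, GF) = 90.00° ✓; |GF| = 28.40 ✓; ∠GFV = 111.0° ✓; |FV| = 19.20 ✓; ∠(FV, VL) = 90.00° ✓; |VL| = 13.00 ✓; ∠VLA = 142.4° ✓; |LA| = 22.30 ✗.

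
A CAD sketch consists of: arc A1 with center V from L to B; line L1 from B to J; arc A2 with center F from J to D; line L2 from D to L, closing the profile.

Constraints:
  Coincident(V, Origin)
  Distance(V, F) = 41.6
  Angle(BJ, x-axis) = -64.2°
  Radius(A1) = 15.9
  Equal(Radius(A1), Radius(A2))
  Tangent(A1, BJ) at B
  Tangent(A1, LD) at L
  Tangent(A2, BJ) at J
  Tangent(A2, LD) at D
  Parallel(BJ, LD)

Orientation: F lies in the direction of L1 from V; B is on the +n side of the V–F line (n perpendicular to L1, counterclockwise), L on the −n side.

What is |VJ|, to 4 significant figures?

44.54

The slot axis is L1's direction at -64.2°, so u = (cos -64.2°, sin -64.2°) = (0.4352, -0.9003) and n = (−sin -64.2°, cos -64.2°) = (0.9003, 0.4352). V is at the origin and F lies 41.6 along u from V, so F = 41.6·u = (18.11, -37.45). Tangency of A1 to both parallel lines with radius 15.9 puts B and L at V ± 15.9·n: B = (14.32, 6.920), L = (-14.32, -6.920). Equal radii place J and D the same way about F: J = F + 15.9·n = (32.42, -30.53), D = F − 15.9·n = (3.791, -44.37). Then |VJ| = |J − V| = 44.54.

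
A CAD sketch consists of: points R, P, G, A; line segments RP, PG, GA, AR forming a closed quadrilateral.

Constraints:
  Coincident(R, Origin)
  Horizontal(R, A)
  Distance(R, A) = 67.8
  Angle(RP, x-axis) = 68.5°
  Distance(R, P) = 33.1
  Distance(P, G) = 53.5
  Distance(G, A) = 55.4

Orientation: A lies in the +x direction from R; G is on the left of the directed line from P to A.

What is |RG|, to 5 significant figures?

81.229

Checks: |PG| = 53.50 ✓; |GA| = 55.40 ✓.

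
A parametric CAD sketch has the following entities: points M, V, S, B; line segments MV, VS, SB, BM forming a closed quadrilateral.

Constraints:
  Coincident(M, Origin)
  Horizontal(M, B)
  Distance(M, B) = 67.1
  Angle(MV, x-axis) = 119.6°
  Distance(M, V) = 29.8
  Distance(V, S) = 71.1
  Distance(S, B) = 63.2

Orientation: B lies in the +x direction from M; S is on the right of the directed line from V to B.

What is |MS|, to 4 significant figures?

41.40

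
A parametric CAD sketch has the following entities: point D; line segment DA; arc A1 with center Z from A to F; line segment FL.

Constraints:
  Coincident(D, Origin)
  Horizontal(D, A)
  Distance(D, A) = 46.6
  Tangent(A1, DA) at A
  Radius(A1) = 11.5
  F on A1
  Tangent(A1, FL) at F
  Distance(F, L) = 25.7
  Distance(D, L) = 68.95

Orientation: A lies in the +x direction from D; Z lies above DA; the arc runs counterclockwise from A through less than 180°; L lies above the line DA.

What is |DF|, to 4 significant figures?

59.23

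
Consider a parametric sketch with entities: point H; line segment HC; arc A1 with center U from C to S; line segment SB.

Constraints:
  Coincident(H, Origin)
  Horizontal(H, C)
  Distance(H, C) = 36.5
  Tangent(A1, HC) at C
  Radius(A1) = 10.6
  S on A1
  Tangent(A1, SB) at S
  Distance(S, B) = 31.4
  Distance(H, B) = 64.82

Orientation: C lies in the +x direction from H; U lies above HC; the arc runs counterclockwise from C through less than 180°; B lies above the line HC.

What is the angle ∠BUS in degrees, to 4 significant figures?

71.35°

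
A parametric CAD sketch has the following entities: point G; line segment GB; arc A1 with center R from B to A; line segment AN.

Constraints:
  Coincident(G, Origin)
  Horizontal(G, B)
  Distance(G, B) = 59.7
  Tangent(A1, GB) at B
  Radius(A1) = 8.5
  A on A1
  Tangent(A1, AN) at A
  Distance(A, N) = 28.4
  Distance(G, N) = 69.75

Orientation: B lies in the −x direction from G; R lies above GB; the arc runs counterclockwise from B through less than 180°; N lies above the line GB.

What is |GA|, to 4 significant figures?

52.54

Checks: ∠(RB, BG) = 90.00° ✓; |RB| = 8.500 ✓; |RA| = 8.500 ✓; ∠(RA, AN) = 90.00° ✓; |AN| = 28.40 ✓; |GN| = 69.75 ✓.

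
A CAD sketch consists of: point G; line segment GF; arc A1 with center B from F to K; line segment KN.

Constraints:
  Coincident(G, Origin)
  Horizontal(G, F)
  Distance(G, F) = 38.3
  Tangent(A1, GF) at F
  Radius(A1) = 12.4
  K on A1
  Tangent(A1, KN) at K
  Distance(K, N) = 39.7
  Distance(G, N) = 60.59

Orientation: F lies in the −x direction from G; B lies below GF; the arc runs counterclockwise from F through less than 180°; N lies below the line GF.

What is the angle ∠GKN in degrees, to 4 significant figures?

80.93°

Checks: |BK| = 12.40 ✓; ∠(BK, KN) = 90.00° ✓; |KN| = 39.70 ✓; |GN| = 60.59 ✓.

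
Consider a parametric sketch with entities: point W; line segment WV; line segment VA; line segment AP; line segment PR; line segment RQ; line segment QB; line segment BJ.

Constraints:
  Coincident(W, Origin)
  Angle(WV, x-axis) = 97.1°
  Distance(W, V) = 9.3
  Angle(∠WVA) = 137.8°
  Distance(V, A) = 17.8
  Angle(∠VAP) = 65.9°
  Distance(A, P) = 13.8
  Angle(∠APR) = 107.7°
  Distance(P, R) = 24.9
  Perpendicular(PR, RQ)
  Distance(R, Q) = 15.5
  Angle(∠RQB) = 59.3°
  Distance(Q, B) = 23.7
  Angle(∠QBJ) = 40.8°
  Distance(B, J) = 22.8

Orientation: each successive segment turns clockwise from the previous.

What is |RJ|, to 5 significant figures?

2.1530

∠RQB = 59.3° gives QB at 17.800° from the x-axis; with |QB| = 23.7, B = (10.609, 10.805). ∠QBJ = 40.8° gives BJ at -121.40° from the x-axis; with |BJ| = 22.8, J = (-1.2698, -8.6563). Then |RJ| = |J − R| = 2.1530.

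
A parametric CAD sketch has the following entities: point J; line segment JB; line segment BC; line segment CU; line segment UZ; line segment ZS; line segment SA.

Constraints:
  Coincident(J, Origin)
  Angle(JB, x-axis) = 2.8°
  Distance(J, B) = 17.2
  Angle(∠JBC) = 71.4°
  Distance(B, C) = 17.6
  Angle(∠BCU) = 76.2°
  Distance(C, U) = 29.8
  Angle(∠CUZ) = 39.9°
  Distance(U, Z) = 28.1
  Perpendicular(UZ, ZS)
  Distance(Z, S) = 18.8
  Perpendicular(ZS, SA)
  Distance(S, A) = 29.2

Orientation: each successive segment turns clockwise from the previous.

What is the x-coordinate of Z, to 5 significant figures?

14.124

∠BCU = 76.2° gives CU at 150.40° from the x-axis; with |CU| = 29.8, U = (-13.524, -1.3754). ∠CUZ = 39.9° gives UZ at 10.300° from the x-axis; with |UZ| = 28.1, Z = (14.124, 3.6490). So Z.x = 14.124.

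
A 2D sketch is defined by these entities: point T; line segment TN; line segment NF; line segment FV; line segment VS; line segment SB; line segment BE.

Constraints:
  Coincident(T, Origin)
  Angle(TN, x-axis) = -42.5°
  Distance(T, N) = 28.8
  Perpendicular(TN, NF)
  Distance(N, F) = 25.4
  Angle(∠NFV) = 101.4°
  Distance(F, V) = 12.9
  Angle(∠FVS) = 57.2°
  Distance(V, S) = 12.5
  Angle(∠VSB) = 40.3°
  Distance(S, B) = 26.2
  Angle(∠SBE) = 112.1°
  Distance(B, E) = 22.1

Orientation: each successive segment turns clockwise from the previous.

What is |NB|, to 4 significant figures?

41.10

∠FVS = 57.2° gives VS at 26.10° from the x-axis; with |VS| = 12.5, S = (4.253, -26.02). ∠VSB = 40.3° gives SB at -113.6° from the x-axis; with |SB| = 26.2, B = (-6.236, -50.03). Then |NB| = |B − N| = 41.10.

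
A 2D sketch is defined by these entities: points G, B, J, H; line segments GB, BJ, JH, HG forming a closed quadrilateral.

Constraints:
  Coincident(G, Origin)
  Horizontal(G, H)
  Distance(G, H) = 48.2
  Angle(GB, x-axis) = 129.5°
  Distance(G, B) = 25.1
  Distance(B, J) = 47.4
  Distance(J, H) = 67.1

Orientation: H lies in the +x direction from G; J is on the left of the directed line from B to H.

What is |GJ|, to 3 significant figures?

58.4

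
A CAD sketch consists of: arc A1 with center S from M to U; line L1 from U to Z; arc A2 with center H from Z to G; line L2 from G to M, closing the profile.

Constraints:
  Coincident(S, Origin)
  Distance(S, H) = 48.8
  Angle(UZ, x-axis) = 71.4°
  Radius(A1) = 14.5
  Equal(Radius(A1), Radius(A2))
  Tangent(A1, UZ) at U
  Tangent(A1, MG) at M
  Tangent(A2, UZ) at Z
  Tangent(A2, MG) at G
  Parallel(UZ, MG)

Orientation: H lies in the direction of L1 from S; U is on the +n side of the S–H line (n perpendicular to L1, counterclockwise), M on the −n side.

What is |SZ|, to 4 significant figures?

50.91

Tangency of A1 to both parallel lines with radius 14.5 puts U and M at S ± 14.5·n: U = (-13.74, 4.625), M = (13.74, -4.625). Equal radii place Z and G the same way about H: Z = H + 14.5·n = (1.823, 50.88), G = H − 14.5·n = (29.31, 41.63). Then |SZ| = |Z − S| = 50.91.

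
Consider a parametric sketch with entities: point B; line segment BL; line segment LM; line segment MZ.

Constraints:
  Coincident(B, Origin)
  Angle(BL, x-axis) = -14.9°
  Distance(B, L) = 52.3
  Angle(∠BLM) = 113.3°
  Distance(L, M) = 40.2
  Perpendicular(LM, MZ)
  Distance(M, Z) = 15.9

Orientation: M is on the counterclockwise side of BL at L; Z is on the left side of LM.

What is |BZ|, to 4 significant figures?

68.85

∠BLM = 113.3°, so LM runs at -14.9° + (180° − 113.3°) = 51.80° from the x-axis; with |LM| = 40.2, M = L + 40.2·(cos 51.80°, sin 51.80°) = (75.40, 18.14). The perpendicularity gives MZ at right angles to LM; with |MZ| = 15.9 on the left of LM, Z = M + 15.9·(-0.7859, 0.6184) = (62.91, 27.98). Then |BZ| = |Z − B| = 68.85.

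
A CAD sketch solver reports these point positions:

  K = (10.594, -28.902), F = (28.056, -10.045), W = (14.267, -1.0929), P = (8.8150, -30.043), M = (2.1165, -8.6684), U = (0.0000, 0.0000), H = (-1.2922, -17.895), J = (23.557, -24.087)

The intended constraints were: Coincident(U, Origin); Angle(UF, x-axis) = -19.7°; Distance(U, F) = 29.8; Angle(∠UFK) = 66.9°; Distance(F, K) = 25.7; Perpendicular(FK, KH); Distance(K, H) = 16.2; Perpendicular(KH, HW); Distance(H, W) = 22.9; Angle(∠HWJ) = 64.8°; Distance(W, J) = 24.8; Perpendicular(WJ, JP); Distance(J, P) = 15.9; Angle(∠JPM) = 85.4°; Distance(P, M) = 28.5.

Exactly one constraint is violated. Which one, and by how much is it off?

Distance(P, M) = 28.5 — off by 6.10.

U = (0.00, 0.00) ✓; UF at -19.70° ✓; |UF| = 29.80 ✓; ∠UFK = 66.90° ✓; |FK| = 25.70 ✓; ∠(FK, KH) = 90.00° ✓; |KH| = 16.20 ✓; ∠(KH, HW) = 90.00° ✓; |HW| = 22.90 ✓; ∠HWJ = 64.80° ✓; |WJ| = 24.80 ✓; ∠(WJ, JP) = 90.00° ✓; |JP| = 15.90 ✓; ∠JPM = 85.40° ✓; |PM| = 22.40 ✗.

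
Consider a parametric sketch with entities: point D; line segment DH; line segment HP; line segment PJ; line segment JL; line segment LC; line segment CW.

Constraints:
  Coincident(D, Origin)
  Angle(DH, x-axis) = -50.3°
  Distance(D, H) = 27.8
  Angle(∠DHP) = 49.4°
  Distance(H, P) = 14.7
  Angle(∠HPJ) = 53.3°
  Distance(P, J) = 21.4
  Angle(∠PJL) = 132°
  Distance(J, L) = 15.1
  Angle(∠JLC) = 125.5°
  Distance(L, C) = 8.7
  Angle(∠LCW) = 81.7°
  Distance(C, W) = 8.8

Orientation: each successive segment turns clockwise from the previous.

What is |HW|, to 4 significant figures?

13.49

∠JLC = 125.5° gives LC at -50.10° from the x-axis; with |LC| = 8.7, C = (36.75, -9.719). ∠LCW = 81.7° gives CW at -148.4° from the x-axis; with |CW| = 8.8, W = (29.26, -14.33). Then |HW| = |W − H| = 13.49.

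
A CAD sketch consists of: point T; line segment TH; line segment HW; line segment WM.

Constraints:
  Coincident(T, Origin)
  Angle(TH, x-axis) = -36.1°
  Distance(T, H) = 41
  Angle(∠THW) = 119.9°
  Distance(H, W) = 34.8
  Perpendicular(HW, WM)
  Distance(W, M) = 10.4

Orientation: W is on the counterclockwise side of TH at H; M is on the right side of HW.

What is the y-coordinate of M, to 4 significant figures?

-19.50

T is at the origin; TH runs at -36.1° with length 41.0, so H = 41.0·(cos -36.1°, sin -36.1°) = (33.13, -24.16). ∠THW = 119.9°, so HW runs at -36.1° + (180° − 119.9°) = 24.00° from the x-axis; with |HW| = 34.8, W = H + 34.8·(cos 24.00°, sin 24.00°) = (64.92, -10.00). The perpendicularity gives WM at right angles to HW; with |WM| = 10.4 on the right of HW, M = W + 10.4·(0.4067, -0.9135) = (69.15, -19.50). So M.y = -19.50.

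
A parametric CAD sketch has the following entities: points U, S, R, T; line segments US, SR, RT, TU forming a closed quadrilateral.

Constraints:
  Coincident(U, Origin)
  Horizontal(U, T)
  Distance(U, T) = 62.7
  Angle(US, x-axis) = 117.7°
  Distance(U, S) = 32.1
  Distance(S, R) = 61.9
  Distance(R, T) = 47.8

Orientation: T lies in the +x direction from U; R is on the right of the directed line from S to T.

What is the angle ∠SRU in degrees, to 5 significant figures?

7.5831°

U is at the origin; UT is horizontal with |UT| = 62.7 and T in +x, so T = (62.7, 0). US runs at 117.7° with |US| = 32.1, so S = (-14.921, 28.421). R is determined by |SR| = 61.9 and |RT| = 47.8 together: it lies at the intersection of circle(S, 61.9) and circle(T, 47.8). With |ST| = 82.661, the foot of the radical line on ST is 50.687 from S and the perpendicular offset is √(61.9² − 50.687²) = 35.531. Taking the right-of-ST solution: R = (20.458, -22.371).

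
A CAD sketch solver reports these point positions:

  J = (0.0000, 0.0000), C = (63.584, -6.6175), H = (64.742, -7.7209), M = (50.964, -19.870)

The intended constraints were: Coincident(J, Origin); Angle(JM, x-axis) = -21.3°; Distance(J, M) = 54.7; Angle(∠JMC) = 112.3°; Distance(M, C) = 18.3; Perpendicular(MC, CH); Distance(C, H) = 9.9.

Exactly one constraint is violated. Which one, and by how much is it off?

Distance(C, H) = 9.9 — off by 8.30.

J = (0.00, 0.00) ✓; JM at -21.30° ✓; |JM| = 54.70 ✓; ∠JMC = 112.3° ✓; |MC| = 18.30 ✓; ∠(MC, CH) = 90.02° ✓; |CH| = 1.600 ✗.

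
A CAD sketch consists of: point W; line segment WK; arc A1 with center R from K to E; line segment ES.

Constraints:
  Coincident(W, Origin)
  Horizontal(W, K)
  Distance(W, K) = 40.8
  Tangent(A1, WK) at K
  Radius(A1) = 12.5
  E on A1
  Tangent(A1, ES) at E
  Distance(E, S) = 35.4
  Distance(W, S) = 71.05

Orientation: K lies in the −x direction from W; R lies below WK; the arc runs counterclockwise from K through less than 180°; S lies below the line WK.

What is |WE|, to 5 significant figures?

54.836

W is at the origin; WK is horizontal with |WK| = 40.8 and K on the −x side, so K = (-40.800, 0.0000). Tangency of A1 to WK means the radius RK is perpendicular to WK, so R = K + (0, -12.5) = (-40.800, -12.500). Since RE ⟂ ES (tangency), |RS| = √(12.5² + 35.4²) = 37.542 regardless of where E sits on A1. So S lies on both circle(W, 71.05) and circle(R, 37.542); the below-WK intersection is S = (-52.109, -48.298). E is the foot of the tangent from S: E = (-53.293, -12.918).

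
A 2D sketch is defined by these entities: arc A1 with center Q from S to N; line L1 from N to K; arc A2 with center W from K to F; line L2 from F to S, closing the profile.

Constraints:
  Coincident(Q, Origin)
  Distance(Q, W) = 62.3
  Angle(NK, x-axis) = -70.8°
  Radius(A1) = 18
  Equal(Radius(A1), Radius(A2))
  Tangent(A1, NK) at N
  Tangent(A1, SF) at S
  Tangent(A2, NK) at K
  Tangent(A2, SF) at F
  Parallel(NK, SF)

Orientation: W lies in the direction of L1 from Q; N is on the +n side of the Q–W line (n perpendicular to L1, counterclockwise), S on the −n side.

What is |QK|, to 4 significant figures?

64.85

The slot axis is L1's direction at -70.8°, so u = (cos -70.8°, sin -70.8°) = (0.3289, -0.9444) and n = (−sin -70.8°, cos -70.8°) = (0.9444, 0.3289). Q is at the origin and W lies 62.3 along u from Q, so W = 62.3·u = (20.49, -58.83). Tangency of A1 to both parallel lines with radius 18.0 puts N and S at Q ± 18.0·n: N = (17.00, 5.920), S = (-17.00, -5.920). Equal radii place K and F the same way about W: K = W + 18.0·n = (37.49, -52.92), F = W − 18.0·n = (3.490, -64.75). Then |QK| = |K − Q| = 64.85.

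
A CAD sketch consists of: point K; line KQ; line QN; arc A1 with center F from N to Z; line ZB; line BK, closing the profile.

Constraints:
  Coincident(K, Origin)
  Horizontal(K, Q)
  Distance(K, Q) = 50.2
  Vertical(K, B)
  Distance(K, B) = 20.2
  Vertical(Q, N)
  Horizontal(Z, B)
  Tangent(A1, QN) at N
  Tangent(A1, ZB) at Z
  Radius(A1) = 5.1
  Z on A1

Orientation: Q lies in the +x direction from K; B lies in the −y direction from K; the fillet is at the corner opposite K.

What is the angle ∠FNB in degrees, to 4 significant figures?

5.801°

The virtual corner opposite K is at (50.20, -20.20). A1 meets QN tangentially, so FN is at right angles to QN and the tangent condition forces FZ to be normal to ZB, with radius 5.1, so the center F sits 5.1 in from both sides at F = (45.10, -15.10). That places the tangent points at N = (50.20, -15.10) on QN and Z = (45.10, -20.20) on ZB. Then cos ∠FNB = NF·NB / (|NF||NB|), giving 5.801°.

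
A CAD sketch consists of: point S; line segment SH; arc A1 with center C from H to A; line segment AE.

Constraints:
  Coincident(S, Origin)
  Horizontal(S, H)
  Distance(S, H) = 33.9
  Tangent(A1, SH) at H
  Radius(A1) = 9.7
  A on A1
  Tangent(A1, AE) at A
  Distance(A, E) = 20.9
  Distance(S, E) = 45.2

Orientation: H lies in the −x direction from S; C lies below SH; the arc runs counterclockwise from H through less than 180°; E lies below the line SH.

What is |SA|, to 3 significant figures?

44.7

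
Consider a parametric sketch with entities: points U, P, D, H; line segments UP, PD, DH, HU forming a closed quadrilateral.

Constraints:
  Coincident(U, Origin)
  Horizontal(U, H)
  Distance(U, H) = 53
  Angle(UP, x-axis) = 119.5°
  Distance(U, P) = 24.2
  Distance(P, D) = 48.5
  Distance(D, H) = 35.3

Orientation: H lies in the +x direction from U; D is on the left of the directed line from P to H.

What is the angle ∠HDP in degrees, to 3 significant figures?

108°

U is at the origin; U and H share the same y with |UH| = 53.0 and H in +x, so H = (53.0, 0). UP runs at 119.5° with |UP| = 24.2, so P = (-11.9, 21.1). D is determined by |PD| = 48.5 and |DH| = 35.3 together: it lies at the intersection of circle(P, 48.5) and circle(H, 35.3). With |PH| = 68.2, the foot of the radical line on PH is 42.2 from P and the perpendicular offset is √(48.5² − 42.2²) = 23.9. Taking the left-of-PH solution: D = (35.6, 30.7).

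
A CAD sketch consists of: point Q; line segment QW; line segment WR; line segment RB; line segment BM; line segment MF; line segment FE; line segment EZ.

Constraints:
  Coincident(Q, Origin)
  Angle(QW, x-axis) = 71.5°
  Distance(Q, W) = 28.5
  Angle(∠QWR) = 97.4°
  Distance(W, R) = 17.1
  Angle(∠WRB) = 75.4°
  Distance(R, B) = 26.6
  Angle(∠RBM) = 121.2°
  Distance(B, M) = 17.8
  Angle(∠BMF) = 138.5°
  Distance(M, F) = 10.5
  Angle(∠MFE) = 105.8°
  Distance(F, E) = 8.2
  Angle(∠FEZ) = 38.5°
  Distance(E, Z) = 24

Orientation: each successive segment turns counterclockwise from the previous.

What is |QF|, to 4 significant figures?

12.65

∠RBM = 121.2° gives BM at -42.50° from the x-axis; with |BM| = 17.8, M = (1.572, -3.613). ∠BMF = 138.5° gives MF at -1.000° from the x-axis; with |MF| = 10.5, F = (12.07, -3.797). Then |QF| = |F − Q| = 12.65.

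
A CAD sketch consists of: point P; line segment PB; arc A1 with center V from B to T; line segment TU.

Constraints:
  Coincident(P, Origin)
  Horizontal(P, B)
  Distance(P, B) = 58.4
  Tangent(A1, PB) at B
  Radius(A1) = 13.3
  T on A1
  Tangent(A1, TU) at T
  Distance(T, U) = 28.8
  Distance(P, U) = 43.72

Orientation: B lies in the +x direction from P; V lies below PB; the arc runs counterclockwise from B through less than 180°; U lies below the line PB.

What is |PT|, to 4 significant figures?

47.63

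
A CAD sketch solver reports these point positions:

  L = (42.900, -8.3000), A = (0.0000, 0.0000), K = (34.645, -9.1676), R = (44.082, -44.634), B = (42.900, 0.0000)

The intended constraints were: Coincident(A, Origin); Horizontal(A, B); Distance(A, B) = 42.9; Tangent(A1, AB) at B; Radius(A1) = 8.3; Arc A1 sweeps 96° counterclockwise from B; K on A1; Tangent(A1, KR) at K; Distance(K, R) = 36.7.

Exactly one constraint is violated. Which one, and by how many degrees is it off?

Tangent(A1, KR) at K — off by 8.90°.

A = (0.00, 0.00) ✓; A.y = 0.00, B.y = 0.00 ✓; |AB| = 42.90 ✓; ∠(LB, BA) = 90.00° ✓; |LB| = 8.300 ✓; bearing(L→K) − bearing(L→B) = 96.00° ✓; |LK| = 8.300 ✓; ∠(LK, KR) = 81.10° ✗; |KR| = 36.70 ✓.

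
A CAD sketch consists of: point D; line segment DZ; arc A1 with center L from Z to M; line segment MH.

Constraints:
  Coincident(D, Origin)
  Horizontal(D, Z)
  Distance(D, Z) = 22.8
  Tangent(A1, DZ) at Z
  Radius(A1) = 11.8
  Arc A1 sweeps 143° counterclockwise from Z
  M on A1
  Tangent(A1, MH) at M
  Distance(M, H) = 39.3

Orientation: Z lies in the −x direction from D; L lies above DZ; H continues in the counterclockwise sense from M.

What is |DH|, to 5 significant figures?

65.044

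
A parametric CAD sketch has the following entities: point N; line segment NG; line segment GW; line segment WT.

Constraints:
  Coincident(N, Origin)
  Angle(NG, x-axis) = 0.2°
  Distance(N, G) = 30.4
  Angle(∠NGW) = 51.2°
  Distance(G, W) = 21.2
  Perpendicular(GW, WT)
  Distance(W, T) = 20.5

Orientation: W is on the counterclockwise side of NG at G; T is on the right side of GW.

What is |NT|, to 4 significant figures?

44.24

N is at the origin; NG runs at 0.2° with length 30.4, so G = 30.4·(cos 0.2°, sin 0.2°) = (30.40, 0.1061). ∠NGW = 51.2°, so GW runs at 0.2° + (180° − 51.2°) = 129.0° from the x-axis; with |GW| = 21.2, W = G + 21.2·(cos 129.0°, sin 129.0°) = (17.06, 16.58). GW is perpendicular to WT; with |WT| = 20.5 on the right of GW, T = W + 20.5·(0.7771, 0.6293) = (32.99, 29.48). Then |NT| = |T − N| = 44.24.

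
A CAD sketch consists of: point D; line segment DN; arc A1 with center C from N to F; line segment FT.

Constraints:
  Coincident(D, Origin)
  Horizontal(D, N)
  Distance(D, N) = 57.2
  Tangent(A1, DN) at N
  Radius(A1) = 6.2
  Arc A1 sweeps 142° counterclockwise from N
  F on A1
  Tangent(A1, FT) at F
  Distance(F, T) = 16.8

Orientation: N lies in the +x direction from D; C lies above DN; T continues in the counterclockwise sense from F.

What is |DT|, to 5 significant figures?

52.364

On A1, N sits at bearing -90° from C; a 142° counterclockwise sweep puts F at bearing 52°, so F = C + 6.2·(cos 52°, sin 52°) = (61.017, 11.086). The tangent condition forces CF to be normal to FT, so FT runs along (−sin 52°, cos 52°); with |FT| = 16.8, T = (47.779, 21.429). Then |DT| = |T − D| = 52.364.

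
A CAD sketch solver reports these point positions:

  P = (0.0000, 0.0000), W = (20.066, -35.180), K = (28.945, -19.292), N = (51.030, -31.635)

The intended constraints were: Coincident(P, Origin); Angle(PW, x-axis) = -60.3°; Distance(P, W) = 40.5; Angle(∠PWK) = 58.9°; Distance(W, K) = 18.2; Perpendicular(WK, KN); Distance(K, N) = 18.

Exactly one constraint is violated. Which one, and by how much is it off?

Distance(K, N) = 18 — off by 7.30.

P = (0.00, 0.00) ✓; PW at -60.30° ✓; |PW| = 40.50 ✓; ∠PWK = 58.90° ✓; |WK| = 18.20 ✓; ∠(WK, KN) = 90.00° ✓; |KN| = 25.30 ✗.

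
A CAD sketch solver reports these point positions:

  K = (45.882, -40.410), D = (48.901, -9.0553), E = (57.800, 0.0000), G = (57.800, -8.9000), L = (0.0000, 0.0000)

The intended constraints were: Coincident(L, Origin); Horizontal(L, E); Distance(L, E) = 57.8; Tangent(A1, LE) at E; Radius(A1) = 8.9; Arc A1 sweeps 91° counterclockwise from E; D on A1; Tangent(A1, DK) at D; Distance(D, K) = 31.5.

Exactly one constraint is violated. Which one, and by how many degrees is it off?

Tangent(A1, DK) at D — off by 6.50°.

L = (0.00, 0.00) ✓; L.y = 0.00, E.y = 0.00 ✓; |LE| = 57.80 ✓; ∠(GE, EL) = 90.00° ✓; |GE| = 8.900 ✓; bearing(G→D) − bearing(G→E) = 91.00° ✓; |GD| = 8.900 ✓; ∠(GD, DK) = 96.50° ✗; |DK| = 31.50 ✓.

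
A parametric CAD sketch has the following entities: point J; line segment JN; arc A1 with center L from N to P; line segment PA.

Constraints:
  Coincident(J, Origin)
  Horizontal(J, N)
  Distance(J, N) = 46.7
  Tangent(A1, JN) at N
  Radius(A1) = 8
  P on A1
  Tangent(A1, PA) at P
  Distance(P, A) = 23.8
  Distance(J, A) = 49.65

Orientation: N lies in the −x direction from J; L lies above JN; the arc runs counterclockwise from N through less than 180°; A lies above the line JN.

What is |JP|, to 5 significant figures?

39.490

J is at the origin; J and N share the same y with |JN| = 46.7 and N on the −x side, so N = (-46.700, 0.0000). A1 meets JN tangentially, so LN is at right angles to JN, so L = N + (0, 8) = (-46.700, 8.0000). Since LP ⟂ PA (tangency), |LA| = √(8.0² + 23.8²) = 25.109 regardless of where P sits on A1. So A lies on both circle(J, 49.65) and circle(L, 25.109); the above-JN intersection is A = (-38.257, 31.647). P is the foot of the tangent from A: P = (-38.701, 7.8507).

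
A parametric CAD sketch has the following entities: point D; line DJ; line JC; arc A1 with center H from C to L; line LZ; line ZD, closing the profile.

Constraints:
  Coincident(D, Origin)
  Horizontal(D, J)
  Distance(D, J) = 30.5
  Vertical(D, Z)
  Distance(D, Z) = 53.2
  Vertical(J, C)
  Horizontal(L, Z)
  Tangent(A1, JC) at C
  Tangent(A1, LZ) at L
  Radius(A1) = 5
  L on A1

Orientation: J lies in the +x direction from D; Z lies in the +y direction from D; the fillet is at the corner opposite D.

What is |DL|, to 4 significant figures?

59.00

D is at the origin; D and J share the same y with |DJ| = 30.5 and J on the +x side, so J = (30.50, 0.000). DZ is vertical with |DZ| = 53.2 and Z on the +y side, so Z = (0.000, 53.20). The virtual corner opposite D is at (30.50, 53.20). Tangency of A1 to JC means the radius HC is perpendicular to JC and tangency of A1 to LZ means the radius HL is perpendicular to LZ, with radius 5.0, so the center H sits 5.0 in from both sides at H = (25.50, 48.20). That places the tangent points at C = (30.50, 48.20) on JC and L = (25.50, 53.20) on LZ. Then |DL| = |L − D| = 59.00.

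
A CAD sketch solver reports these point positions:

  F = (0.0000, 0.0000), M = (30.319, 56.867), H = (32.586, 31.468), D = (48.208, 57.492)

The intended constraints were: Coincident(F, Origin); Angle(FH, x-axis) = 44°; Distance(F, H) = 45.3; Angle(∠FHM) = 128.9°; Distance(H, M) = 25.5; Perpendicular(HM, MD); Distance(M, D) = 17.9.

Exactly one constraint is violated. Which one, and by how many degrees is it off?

Perpendicular(HM, MD) — off by 3.10°.

F = (0.00, 0.00) ✓; FH at 44.00° ✓; |FH| = 45.30 ✓; ∠FHM = 128.9° ✓; |HM| = 25.50 ✓; ∠(HM, MD) = 93.10° ✗; |MD| = 17.90 ✓.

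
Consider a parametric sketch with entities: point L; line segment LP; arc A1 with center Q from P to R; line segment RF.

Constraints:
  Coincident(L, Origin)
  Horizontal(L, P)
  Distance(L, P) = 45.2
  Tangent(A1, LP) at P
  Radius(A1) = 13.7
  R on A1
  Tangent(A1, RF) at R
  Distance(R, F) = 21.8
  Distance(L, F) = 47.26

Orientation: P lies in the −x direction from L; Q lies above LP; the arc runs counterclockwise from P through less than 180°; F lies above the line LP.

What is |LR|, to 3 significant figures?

34.3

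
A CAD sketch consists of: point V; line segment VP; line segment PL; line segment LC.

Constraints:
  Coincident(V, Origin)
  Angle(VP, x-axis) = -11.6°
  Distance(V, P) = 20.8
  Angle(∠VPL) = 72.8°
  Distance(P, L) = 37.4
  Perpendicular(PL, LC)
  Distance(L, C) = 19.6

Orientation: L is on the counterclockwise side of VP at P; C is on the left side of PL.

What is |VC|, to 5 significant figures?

31.250

∠VPL = 72.8°, so PL runs at -11.6° + (180° − 72.8°) = 95.600° from the x-axis; with |PL| = 37.4, L = P + 37.4·(cos 95.600°, sin 95.600°) = (16.726, 33.039). PL is perpendicular to LC; with |LC| = 19.6 on the left of PL, C = L + 19.6·(-0.99523, -0.097583) = (-2.7809, 31.126). Then |VC| = |C − V| = 31.250.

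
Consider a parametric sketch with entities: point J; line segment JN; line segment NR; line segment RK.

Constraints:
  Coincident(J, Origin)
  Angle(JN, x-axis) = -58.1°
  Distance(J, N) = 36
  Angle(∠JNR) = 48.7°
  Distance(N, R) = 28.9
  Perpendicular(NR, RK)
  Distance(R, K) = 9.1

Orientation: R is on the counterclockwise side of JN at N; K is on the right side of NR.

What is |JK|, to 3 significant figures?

36.5

J is at the origin; JN runs at -58.1° with length 36.0, so N = 36.0·(cos -58.1°, sin -58.1°) = (19.0, -30.6). ∠JNR = 48.7°, so NR runs at -58.1° + (180° − 48.7°) = 73.2° from the x-axis; with |NR| = 28.9, R = N + 28.9·(cos 73.2°, sin 73.2°) = (27.4, -2.90). NR ⟂ RK; with |RK| = 9.1 on the right of NR, K = R + 9.1·(0.957, -0.289) = (36.1, -5.53). Then |JK| = |K − J| = 36.5.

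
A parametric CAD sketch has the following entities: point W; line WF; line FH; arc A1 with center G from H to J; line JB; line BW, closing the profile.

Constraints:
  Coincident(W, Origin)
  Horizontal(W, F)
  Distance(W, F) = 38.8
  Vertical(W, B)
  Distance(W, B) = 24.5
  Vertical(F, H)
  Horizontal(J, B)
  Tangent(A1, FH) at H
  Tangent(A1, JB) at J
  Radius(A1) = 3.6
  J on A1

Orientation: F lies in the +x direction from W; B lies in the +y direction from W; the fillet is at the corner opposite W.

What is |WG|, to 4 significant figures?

40.94

W and B share the same x with |WB| = 24.5 and B on the +y side, so B = (0.000, 24.50). The virtual corner opposite W is at (38.80, 24.50). Tangency of A1 to FH means the radius GH is perpendicular to FH and since A1 is tangent to JB there, GJ ⟂ JB, with radius 3.6, so the center G sits 3.6 in from both sides at G = (35.20, 20.90). Then |WG| = |G − W| = 40.94.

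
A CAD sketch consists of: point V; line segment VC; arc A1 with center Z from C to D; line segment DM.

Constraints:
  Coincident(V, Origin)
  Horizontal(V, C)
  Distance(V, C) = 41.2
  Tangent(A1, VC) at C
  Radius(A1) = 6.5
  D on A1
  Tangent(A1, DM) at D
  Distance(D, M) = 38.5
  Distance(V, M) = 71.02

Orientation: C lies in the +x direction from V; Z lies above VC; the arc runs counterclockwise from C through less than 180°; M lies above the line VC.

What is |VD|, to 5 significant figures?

47.739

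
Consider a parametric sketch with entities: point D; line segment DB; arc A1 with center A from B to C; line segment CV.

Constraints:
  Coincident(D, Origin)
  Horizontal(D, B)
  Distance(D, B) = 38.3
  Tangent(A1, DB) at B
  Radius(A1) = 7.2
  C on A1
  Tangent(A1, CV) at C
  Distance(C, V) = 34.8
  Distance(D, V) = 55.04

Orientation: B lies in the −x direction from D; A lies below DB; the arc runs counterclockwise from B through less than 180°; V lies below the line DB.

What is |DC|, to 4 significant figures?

46.13

Checks: D = (0.00, 0.00) ✓; |AC| = 7.200 ✓; ∠(AC, CV) = 90.00° ✓; |CV| = 34.80 ✓; |DV| = 55.04 ✓.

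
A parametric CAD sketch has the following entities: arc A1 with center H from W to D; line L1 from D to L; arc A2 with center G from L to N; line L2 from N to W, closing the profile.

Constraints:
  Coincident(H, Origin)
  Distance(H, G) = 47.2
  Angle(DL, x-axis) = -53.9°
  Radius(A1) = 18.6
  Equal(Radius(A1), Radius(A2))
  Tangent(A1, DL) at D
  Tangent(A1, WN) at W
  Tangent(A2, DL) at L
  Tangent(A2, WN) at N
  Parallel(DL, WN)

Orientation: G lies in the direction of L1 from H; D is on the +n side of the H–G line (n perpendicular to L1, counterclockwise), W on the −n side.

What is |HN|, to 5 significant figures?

50.733

Tangency of A1 to both parallel lines with radius 18.6 puts D and W at H ± 18.6·n: D = (15.029, 10.959), W = (-15.029, -10.959). Equal radii place L and N the same way about G: L = G + 18.6·n = (42.839, -27.178), N = G − 18.6·n = (12.781, -49.096). Then |HN| = |N − H| = 50.733.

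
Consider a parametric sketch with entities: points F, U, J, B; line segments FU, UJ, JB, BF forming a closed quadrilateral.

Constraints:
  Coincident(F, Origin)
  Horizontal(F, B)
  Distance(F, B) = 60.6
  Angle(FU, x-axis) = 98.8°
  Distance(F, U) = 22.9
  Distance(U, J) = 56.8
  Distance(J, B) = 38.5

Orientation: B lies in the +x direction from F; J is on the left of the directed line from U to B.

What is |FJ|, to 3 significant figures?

63.5

Checks: |UJ| = 56.80 ✓; |JB| = 38.50 ✓.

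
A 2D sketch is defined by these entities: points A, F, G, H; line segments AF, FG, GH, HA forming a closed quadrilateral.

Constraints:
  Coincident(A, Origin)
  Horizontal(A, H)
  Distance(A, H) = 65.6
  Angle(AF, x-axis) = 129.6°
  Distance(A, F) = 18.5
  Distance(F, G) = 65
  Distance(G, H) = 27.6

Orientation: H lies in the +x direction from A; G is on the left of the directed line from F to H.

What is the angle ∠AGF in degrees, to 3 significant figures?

16.0°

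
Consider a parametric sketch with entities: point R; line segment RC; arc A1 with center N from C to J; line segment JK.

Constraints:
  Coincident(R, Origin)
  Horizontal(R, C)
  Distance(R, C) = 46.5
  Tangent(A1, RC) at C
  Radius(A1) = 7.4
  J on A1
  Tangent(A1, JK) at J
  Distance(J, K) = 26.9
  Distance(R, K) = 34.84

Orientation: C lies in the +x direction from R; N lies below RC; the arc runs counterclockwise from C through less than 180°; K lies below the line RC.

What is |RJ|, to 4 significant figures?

40.65

R is at the origin; R and C share the same y with |RC| = 46.5 and C on the +x side, so C = (46.50, 0.000). The tangent condition forces NC to be normal to RC, so N = C + (0, -7.4) = (46.50, -7.400). Since NJ ⟂ JK (tangency), |NK| = √(7.4² + 26.9²) = 27.90 regardless of where J sits on A1. So K lies on both circle(R, 34.84) and circle(N, 27.90); the below-RC intersection is K = (24.59, -24.68). J is the foot of the tangent from K: J = (40.54, -3.013).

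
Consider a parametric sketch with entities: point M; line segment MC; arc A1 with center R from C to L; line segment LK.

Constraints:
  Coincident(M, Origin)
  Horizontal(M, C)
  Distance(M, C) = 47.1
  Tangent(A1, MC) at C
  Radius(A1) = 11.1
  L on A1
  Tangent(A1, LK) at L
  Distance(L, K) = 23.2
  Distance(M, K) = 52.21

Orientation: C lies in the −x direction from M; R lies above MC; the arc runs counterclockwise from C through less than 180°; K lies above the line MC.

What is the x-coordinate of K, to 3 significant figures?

-38.4

M is at the origin; MC is horizontal with |MC| = 47.1 and C on the −x side, so C = (-47.1, 0.00). Since A1 is tangent to MC there, RC ⟂ MC, so R = C + (0, 11.1) = (-47.1, 11.1). Since RL ⟂ LK (tangency), |RK| = √(11.1² + 23.2²) = 25.7 regardless of where L sits on A1. So K lies on both circle(M, 52.21) and circle(R, 25.7); the above-MC intersection is K = (-38.4, 35.3). L is the foot of the tangent from K: L = (-36.1, 12.2).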